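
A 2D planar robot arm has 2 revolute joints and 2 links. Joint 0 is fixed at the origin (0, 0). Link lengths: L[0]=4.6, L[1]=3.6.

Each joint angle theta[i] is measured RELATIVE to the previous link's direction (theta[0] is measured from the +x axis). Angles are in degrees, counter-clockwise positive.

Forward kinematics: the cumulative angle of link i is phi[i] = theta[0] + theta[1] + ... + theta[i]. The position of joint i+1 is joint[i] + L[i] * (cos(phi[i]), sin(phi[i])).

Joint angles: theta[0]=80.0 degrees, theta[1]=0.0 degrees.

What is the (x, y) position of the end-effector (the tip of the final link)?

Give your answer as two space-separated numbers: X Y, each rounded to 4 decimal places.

Answer: 1.4239 8.0754

Derivation:
joint[0] = (0.0000, 0.0000)  (base)
link 0: phi[0] = 80 = 80 deg
  cos(80 deg) = 0.1736, sin(80 deg) = 0.9848
  joint[1] = (0.0000, 0.0000) + 4.6 * (0.1736, 0.9848) = (0.0000 + 0.7988, 0.0000 + 4.5301) = (0.7988, 4.5301)
link 1: phi[1] = 80 + 0 = 80 deg
  cos(80 deg) = 0.1736, sin(80 deg) = 0.9848
  joint[2] = (0.7988, 4.5301) + 3.6 * (0.1736, 0.9848) = (0.7988 + 0.6251, 4.5301 + 3.5453) = (1.4239, 8.0754)
End effector: (1.4239, 8.0754)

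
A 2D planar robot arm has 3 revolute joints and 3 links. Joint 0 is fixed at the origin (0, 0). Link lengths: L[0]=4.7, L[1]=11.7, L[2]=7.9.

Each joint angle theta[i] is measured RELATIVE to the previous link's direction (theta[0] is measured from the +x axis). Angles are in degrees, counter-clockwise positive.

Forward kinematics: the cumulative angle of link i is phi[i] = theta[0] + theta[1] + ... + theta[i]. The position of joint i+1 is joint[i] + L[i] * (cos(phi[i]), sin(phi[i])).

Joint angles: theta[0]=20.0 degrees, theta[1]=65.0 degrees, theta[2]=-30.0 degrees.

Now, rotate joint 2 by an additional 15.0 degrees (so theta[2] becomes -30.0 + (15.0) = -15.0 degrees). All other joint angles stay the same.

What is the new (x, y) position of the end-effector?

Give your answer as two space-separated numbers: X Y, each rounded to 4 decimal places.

joint[0] = (0.0000, 0.0000)  (base)
link 0: phi[0] = 20 = 20 deg
  cos(20 deg) = 0.9397, sin(20 deg) = 0.3420
  joint[1] = (0.0000, 0.0000) + 4.7 * (0.9397, 0.3420) = (0.0000 + 4.4166, 0.0000 + 1.6075) = (4.4166, 1.6075)
link 1: phi[1] = 20 + 65 = 85 deg
  cos(85 deg) = 0.0872, sin(85 deg) = 0.9962
  joint[2] = (4.4166, 1.6075) + 11.7 * (0.0872, 0.9962) = (4.4166 + 1.0197, 1.6075 + 11.6555) = (5.4363, 13.2630)
link 2: phi[2] = 20 + 65 + -15 = 70 deg
  cos(70 deg) = 0.3420, sin(70 deg) = 0.9397
  joint[3] = (5.4363, 13.2630) + 7.9 * (0.3420, 0.9397) = (5.4363 + 2.7020, 13.2630 + 7.4236) = (8.1382, 20.6865)
End effector: (8.1382, 20.6865)

Answer: 8.1382 20.6865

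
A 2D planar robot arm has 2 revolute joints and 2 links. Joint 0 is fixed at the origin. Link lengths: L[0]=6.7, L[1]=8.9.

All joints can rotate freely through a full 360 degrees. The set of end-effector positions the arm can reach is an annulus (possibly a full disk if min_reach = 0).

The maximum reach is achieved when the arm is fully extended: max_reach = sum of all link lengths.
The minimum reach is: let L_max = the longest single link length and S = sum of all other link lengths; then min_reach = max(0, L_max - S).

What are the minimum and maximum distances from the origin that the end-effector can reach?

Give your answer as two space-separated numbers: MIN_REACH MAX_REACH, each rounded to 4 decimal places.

Answer: 2.2000 15.6000

Derivation:
Link lengths: [6.7, 8.9]
max_reach = 6.7 + 8.9 = 15.6
L_max = max([6.7, 8.9]) = 8.9
S (sum of others) = 15.6 - 8.9 = 6.7
min_reach = max(0, 8.9 - 6.7) = max(0, 2.2) = 2.2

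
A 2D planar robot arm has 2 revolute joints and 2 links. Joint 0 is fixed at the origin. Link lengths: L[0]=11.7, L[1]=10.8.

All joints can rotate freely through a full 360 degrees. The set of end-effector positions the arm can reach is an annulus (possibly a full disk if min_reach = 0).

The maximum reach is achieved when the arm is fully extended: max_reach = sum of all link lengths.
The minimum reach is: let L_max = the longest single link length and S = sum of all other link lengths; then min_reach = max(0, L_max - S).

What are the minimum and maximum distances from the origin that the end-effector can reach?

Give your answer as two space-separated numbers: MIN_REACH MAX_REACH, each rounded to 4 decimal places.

Link lengths: [11.7, 10.8]
max_reach = 11.7 + 10.8 = 22.5
L_max = max([11.7, 10.8]) = 11.7
S (sum of others) = 22.5 - 11.7 = 10.8
min_reach = max(0, 11.7 - 10.8) = max(0, 0.9) = 0.9

Answer: 0.9000 22.5000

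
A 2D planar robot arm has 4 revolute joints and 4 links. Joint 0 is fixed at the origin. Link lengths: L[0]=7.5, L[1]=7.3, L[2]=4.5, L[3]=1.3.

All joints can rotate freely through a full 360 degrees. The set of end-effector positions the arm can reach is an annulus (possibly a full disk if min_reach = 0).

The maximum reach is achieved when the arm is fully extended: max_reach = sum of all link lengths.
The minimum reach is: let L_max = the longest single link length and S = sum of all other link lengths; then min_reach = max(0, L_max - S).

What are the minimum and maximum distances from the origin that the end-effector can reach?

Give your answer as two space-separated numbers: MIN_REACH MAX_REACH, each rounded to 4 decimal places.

Answer: 0.0000 20.6000

Derivation:
Link lengths: [7.5, 7.3, 4.5, 1.3]
max_reach = 7.5 + 7.3 + 4.5 + 1.3 = 20.6
L_max = max([7.5, 7.3, 4.5, 1.3]) = 7.5
S (sum of others) = 20.6 - 7.5 = 13.1
min_reach = max(0, 7.5 - 13.1) = max(0, -5.6) = 0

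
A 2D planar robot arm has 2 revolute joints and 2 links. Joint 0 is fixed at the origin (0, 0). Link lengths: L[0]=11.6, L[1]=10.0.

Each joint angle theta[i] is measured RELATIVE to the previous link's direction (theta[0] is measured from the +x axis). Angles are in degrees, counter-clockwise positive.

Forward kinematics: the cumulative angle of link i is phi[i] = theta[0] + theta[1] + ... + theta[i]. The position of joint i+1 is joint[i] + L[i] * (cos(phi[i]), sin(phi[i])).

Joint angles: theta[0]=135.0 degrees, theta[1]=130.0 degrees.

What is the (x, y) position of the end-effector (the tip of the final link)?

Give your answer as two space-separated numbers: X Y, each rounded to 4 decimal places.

Answer: -9.0740 -1.7595

Derivation:
joint[0] = (0.0000, 0.0000)  (base)
link 0: phi[0] = 135 = 135 deg
  cos(135 deg) = -0.7071, sin(135 deg) = 0.7071
  joint[1] = (0.0000, 0.0000) + 11.6 * (-0.7071, 0.7071) = (0.0000 + -8.2024, 0.0000 + 8.2024) = (-8.2024, 8.2024)
link 1: phi[1] = 135 + 130 = 265 deg
  cos(265 deg) = -0.0872, sin(265 deg) = -0.9962
  joint[2] = (-8.2024, 8.2024) + 10 * (-0.0872, -0.9962) = (-8.2024 + -0.8716, 8.2024 + -9.9619) = (-9.0740, -1.7595)
End effector: (-9.0740, -1.7595)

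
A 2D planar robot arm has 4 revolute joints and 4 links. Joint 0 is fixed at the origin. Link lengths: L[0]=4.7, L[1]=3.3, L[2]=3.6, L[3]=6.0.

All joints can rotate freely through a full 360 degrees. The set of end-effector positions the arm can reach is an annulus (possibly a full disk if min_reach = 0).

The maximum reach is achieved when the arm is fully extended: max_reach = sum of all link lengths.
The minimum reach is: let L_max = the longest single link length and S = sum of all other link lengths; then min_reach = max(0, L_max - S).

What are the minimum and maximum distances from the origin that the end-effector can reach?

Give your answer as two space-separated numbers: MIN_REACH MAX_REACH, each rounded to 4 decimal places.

Link lengths: [4.7, 3.3, 3.6, 6.0]
max_reach = 4.7 + 3.3 + 3.6 + 6 = 17.6
L_max = max([4.7, 3.3, 3.6, 6.0]) = 6
S (sum of others) = 17.6 - 6 = 11.6
min_reach = max(0, 6 - 11.6) = max(0, -5.6) = 0

Answer: 0.0000 17.6000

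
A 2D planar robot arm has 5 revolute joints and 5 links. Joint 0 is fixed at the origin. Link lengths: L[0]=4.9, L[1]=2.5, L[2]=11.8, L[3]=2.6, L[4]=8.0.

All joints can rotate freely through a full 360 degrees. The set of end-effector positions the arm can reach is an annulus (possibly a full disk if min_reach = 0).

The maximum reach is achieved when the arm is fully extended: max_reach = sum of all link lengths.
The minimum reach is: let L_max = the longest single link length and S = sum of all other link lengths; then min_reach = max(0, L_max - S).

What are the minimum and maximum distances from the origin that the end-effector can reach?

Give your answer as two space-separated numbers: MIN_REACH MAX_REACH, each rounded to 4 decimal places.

Answer: 0.0000 29.8000

Derivation:
Link lengths: [4.9, 2.5, 11.8, 2.6, 8.0]
max_reach = 4.9 + 2.5 + 11.8 + 2.6 + 8 = 29.8
L_max = max([4.9, 2.5, 11.8, 2.6, 8.0]) = 11.8
S (sum of others) = 29.8 - 11.8 = 18
min_reach = max(0, 11.8 - 18) = max(0, -6.2) = 0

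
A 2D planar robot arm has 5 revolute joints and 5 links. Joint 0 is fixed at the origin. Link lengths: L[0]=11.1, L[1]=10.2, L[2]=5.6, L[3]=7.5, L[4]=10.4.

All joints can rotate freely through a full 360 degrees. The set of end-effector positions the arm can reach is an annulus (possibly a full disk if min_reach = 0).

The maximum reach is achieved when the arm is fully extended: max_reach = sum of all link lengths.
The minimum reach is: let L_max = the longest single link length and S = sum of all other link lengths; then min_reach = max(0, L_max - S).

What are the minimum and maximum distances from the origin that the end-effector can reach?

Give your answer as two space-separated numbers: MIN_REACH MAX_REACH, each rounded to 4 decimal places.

Answer: 0.0000 44.8000

Derivation:
Link lengths: [11.1, 10.2, 5.6, 7.5, 10.4]
max_reach = 11.1 + 10.2 + 5.6 + 7.5 + 10.4 = 44.8
L_max = max([11.1, 10.2, 5.6, 7.5, 10.4]) = 11.1
S (sum of others) = 44.8 - 11.1 = 33.7
min_reach = max(0, 11.1 - 33.7) = max(0, -22.6) = 0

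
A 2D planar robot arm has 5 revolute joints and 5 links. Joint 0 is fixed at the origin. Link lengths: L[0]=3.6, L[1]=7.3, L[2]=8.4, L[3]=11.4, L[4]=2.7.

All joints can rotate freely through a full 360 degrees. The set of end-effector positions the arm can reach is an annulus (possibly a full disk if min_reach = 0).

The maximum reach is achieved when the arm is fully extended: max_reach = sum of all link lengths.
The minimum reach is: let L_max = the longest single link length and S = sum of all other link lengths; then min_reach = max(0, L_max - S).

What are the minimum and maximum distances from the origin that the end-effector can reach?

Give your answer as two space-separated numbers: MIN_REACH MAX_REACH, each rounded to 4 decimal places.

Answer: 0.0000 33.4000

Derivation:
Link lengths: [3.6, 7.3, 8.4, 11.4, 2.7]
max_reach = 3.6 + 7.3 + 8.4 + 11.4 + 2.7 = 33.4
L_max = max([3.6, 7.3, 8.4, 11.4, 2.7]) = 11.4
S (sum of others) = 33.4 - 11.4 = 22
min_reach = max(0, 11.4 - 22) = max(0, -10.6) = 0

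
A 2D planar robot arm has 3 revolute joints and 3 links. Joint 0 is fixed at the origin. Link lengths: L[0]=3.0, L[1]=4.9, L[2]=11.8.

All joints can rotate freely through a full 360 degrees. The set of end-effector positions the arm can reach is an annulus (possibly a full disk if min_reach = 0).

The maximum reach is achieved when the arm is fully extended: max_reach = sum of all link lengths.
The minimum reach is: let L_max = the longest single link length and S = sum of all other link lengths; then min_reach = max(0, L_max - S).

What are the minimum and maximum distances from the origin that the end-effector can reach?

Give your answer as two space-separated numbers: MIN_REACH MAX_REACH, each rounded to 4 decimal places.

Answer: 3.9000 19.7000

Derivation:
Link lengths: [3.0, 4.9, 11.8]
max_reach = 3 + 4.9 + 11.8 = 19.7
L_max = max([3.0, 4.9, 11.8]) = 11.8
S (sum of others) = 19.7 - 11.8 = 7.9
min_reach = max(0, 11.8 - 7.9) = max(0, 3.9) = 3.9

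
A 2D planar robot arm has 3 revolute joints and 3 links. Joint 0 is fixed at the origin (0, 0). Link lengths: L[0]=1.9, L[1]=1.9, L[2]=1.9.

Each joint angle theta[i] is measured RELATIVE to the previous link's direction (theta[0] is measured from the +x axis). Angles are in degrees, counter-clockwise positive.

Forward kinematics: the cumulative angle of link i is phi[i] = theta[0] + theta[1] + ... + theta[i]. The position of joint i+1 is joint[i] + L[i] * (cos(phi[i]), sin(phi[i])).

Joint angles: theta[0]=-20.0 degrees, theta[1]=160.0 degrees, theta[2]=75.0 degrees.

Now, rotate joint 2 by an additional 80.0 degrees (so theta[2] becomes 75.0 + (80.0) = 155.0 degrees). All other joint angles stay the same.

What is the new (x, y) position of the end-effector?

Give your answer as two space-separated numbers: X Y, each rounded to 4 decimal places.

joint[0] = (0.0000, 0.0000)  (base)
link 0: phi[0] = -20 = -20 deg
  cos(-20 deg) = 0.9397, sin(-20 deg) = -0.3420
  joint[1] = (0.0000, 0.0000) + 1.9 * (0.9397, -0.3420) = (0.0000 + 1.7854, 0.0000 + -0.6498) = (1.7854, -0.6498)
link 1: phi[1] = -20 + 160 = 140 deg
  cos(140 deg) = -0.7660, sin(140 deg) = 0.6428
  joint[2] = (1.7854, -0.6498) + 1.9 * (-0.7660, 0.6428) = (1.7854 + -1.4555, -0.6498 + 1.2213) = (0.3299, 0.5715)
link 2: phi[2] = -20 + 160 + 155 = 295 deg
  cos(295 deg) = 0.4226, sin(295 deg) = -0.9063
  joint[3] = (0.3299, 0.5715) + 1.9 * (0.4226, -0.9063) = (0.3299 + 0.8030, 0.5715 + -1.7220) = (1.1329, -1.1505)
End effector: (1.1329, -1.1505)

Answer: 1.1329 -1.1505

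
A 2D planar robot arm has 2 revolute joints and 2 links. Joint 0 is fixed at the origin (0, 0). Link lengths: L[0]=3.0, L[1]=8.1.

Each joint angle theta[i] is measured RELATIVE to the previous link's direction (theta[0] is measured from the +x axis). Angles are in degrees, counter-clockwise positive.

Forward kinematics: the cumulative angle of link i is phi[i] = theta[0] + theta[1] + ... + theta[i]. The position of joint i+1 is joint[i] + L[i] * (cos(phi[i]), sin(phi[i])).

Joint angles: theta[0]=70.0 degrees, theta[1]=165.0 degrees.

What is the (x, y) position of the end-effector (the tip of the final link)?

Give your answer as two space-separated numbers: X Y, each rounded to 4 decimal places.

Answer: -3.6199 -3.8161

Derivation:
joint[0] = (0.0000, 0.0000)  (base)
link 0: phi[0] = 70 = 70 deg
  cos(70 deg) = 0.3420, sin(70 deg) = 0.9397
  joint[1] = (0.0000, 0.0000) + 3 * (0.3420, 0.9397) = (0.0000 + 1.0261, 0.0000 + 2.8191) = (1.0261, 2.8191)
link 1: phi[1] = 70 + 165 = 235 deg
  cos(235 deg) = -0.5736, sin(235 deg) = -0.8192
  joint[2] = (1.0261, 2.8191) + 8.1 * (-0.5736, -0.8192) = (1.0261 + -4.6460, 2.8191 + -6.6351) = (-3.6199, -3.8161)
End effector: (-3.6199, -3.8161)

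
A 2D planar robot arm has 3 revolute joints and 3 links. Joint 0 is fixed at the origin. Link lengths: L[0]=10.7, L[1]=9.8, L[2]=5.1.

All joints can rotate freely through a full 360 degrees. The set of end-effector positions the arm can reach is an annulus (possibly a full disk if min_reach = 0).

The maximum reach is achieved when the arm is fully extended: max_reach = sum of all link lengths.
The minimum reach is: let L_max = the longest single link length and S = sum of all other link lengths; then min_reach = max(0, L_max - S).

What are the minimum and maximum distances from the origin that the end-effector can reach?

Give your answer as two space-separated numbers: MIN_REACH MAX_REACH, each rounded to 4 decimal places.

Link lengths: [10.7, 9.8, 5.1]
max_reach = 10.7 + 9.8 + 5.1 = 25.6
L_max = max([10.7, 9.8, 5.1]) = 10.7
S (sum of others) = 25.6 - 10.7 = 14.9
min_reach = max(0, 10.7 - 14.9) = max(0, -4.2) = 0

Answer: 0.0000 25.6000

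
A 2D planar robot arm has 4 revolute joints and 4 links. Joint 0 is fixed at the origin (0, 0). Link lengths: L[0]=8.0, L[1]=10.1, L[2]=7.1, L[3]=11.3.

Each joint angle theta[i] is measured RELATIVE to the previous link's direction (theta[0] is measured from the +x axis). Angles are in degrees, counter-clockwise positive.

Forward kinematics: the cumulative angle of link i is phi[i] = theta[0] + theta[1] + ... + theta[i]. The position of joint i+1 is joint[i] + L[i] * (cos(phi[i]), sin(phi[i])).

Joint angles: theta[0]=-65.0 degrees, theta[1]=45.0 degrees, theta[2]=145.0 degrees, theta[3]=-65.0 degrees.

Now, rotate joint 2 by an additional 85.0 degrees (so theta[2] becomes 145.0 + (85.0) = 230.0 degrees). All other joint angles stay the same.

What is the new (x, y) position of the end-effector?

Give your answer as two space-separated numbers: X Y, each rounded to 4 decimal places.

joint[0] = (0.0000, 0.0000)  (base)
link 0: phi[0] = -65 = -65 deg
  cos(-65 deg) = 0.4226, sin(-65 deg) = -0.9063
  joint[1] = (0.0000, 0.0000) + 8 * (0.4226, -0.9063) = (0.0000 + 3.3809, 0.0000 + -7.2505) = (3.3809, -7.2505)
link 1: phi[1] = -65 + 45 = -20 deg
  cos(-20 deg) = 0.9397, sin(-20 deg) = -0.3420
  joint[2] = (3.3809, -7.2505) + 10.1 * (0.9397, -0.3420) = (3.3809 + 9.4909, -7.2505 + -3.4544) = (12.8718, -10.7049)
link 2: phi[2] = -65 + 45 + 230 = 210 deg
  cos(210 deg) = -0.8660, sin(210 deg) = -0.5000
  joint[3] = (12.8718, -10.7049) + 7.1 * (-0.8660, -0.5000) = (12.8718 + -6.1488, -10.7049 + -3.5500) = (6.7231, -14.2549)
link 3: phi[3] = -65 + 45 + 230 + -65 = 145 deg
  cos(145 deg) = -0.8192, sin(145 deg) = 0.5736
  joint[4] = (6.7231, -14.2549) + 11.3 * (-0.8192, 0.5736) = (6.7231 + -9.2564, -14.2549 + 6.4814) = (-2.5334, -7.7735)
End effector: (-2.5334, -7.7735)

Answer: -2.5334 -7.7735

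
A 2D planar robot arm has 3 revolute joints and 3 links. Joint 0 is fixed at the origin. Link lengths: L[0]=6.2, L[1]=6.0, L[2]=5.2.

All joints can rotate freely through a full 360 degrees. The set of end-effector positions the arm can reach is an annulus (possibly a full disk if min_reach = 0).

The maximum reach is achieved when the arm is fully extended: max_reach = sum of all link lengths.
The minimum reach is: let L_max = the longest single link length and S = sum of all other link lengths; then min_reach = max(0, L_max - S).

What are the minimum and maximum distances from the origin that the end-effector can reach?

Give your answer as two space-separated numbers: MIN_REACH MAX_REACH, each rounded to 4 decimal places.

Link lengths: [6.2, 6.0, 5.2]
max_reach = 6.2 + 6 + 5.2 = 17.4
L_max = max([6.2, 6.0, 5.2]) = 6.2
S (sum of others) = 17.4 - 6.2 = 11.2
min_reach = max(0, 6.2 - 11.2) = max(0, -5) = 0

Answer: 0.0000 17.4000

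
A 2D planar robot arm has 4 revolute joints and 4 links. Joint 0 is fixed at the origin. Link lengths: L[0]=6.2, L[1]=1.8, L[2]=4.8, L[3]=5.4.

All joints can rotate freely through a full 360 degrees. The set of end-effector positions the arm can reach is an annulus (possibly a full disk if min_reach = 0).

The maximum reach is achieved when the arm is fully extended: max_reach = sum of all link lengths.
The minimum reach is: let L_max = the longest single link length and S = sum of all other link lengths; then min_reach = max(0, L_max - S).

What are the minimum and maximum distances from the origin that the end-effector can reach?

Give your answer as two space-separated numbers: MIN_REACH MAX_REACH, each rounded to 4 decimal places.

Link lengths: [6.2, 1.8, 4.8, 5.4]
max_reach = 6.2 + 1.8 + 4.8 + 5.4 = 18.2
L_max = max([6.2, 1.8, 4.8, 5.4]) = 6.2
S (sum of others) = 18.2 - 6.2 = 12
min_reach = max(0, 6.2 - 12) = max(0, -5.8) = 0

Answer: 0.0000 18.2000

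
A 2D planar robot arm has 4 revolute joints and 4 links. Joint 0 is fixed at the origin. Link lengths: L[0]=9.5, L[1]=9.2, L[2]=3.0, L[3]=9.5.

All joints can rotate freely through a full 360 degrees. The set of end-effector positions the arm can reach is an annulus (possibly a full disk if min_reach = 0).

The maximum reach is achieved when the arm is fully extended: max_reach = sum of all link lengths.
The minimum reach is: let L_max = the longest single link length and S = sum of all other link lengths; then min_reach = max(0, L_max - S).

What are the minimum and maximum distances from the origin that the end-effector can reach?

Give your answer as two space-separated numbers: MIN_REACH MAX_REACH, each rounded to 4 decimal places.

Link lengths: [9.5, 9.2, 3.0, 9.5]
max_reach = 9.5 + 9.2 + 3 + 9.5 = 31.2
L_max = max([9.5, 9.2, 3.0, 9.5]) = 9.5
S (sum of others) = 31.2 - 9.5 = 21.7
min_reach = max(0, 9.5 - 21.7) = max(0, -12.2) = 0

Answer: 0.0000 31.2000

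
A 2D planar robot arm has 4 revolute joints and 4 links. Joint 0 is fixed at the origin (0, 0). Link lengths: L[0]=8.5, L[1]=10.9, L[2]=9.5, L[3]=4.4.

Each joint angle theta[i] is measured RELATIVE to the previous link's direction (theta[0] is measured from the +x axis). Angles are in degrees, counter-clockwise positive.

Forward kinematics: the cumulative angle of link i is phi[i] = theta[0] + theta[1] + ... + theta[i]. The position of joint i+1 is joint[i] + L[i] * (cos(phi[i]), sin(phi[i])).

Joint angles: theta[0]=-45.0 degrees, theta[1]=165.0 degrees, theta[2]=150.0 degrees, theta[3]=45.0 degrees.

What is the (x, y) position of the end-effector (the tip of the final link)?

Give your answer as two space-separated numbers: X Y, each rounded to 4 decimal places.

Answer: 3.6717 -9.1820

Derivation:
joint[0] = (0.0000, 0.0000)  (base)
link 0: phi[0] = -45 = -45 deg
  cos(-45 deg) = 0.7071, sin(-45 deg) = -0.7071
  joint[1] = (0.0000, 0.0000) + 8.5 * (0.7071, -0.7071) = (0.0000 + 6.0104, 0.0000 + -6.0104) = (6.0104, -6.0104)
link 1: phi[1] = -45 + 165 = 120 deg
  cos(120 deg) = -0.5000, sin(120 deg) = 0.8660
  joint[2] = (6.0104, -6.0104) + 10.9 * (-0.5000, 0.8660) = (6.0104 + -5.4500, -6.0104 + 9.4397) = (0.5604, 3.4293)
link 2: phi[2] = -45 + 165 + 150 = 270 deg
  cos(270 deg) = -0.0000, sin(270 deg) = -1.0000
  joint[3] = (0.5604, 3.4293) + 9.5 * (-0.0000, -1.0000) = (0.5604 + -0.0000, 3.4293 + -9.5000) = (0.5604, -6.0707)
link 3: phi[3] = -45 + 165 + 150 + 45 = 315 deg
  cos(315 deg) = 0.7071, sin(315 deg) = -0.7071
  joint[4] = (0.5604, -6.0707) + 4.4 * (0.7071, -0.7071) = (0.5604 + 3.1113, -6.0707 + -3.1113) = (3.6717, -9.1820)
End effector: (3.6717, -9.1820)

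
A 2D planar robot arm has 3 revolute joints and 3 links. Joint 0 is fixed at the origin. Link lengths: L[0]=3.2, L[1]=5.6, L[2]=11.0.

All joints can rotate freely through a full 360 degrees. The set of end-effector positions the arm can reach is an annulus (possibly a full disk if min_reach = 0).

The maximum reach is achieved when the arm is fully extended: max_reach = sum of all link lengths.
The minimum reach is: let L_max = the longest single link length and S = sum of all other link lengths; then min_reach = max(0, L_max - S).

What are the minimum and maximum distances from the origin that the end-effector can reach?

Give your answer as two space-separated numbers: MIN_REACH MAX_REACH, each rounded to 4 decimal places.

Answer: 2.2000 19.8000

Derivation:
Link lengths: [3.2, 5.6, 11.0]
max_reach = 3.2 + 5.6 + 11 = 19.8
L_max = max([3.2, 5.6, 11.0]) = 11
S (sum of others) = 19.8 - 11 = 8.8
min_reach = max(0, 11 - 8.8) = max(0, 2.2) = 2.2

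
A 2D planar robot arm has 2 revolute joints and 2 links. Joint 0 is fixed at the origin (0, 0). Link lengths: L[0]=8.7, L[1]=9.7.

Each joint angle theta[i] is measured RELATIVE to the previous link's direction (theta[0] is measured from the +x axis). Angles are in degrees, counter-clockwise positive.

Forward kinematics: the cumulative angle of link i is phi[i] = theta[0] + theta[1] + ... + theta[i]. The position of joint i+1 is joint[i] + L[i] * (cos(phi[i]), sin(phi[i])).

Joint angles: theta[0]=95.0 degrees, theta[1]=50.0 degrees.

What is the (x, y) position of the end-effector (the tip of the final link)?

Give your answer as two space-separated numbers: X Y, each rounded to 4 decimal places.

Answer: -8.7040 14.2306

Derivation:
joint[0] = (0.0000, 0.0000)  (base)
link 0: phi[0] = 95 = 95 deg
  cos(95 deg) = -0.0872, sin(95 deg) = 0.9962
  joint[1] = (0.0000, 0.0000) + 8.7 * (-0.0872, 0.9962) = (0.0000 + -0.7583, 0.0000 + 8.6669) = (-0.7583, 8.6669)
link 1: phi[1] = 95 + 50 = 145 deg
  cos(145 deg) = -0.8192, sin(145 deg) = 0.5736
  joint[2] = (-0.7583, 8.6669) + 9.7 * (-0.8192, 0.5736) = (-0.7583 + -7.9458, 8.6669 + 5.5637) = (-8.7040, 14.2306)
End effector: (-8.7040, 14.2306)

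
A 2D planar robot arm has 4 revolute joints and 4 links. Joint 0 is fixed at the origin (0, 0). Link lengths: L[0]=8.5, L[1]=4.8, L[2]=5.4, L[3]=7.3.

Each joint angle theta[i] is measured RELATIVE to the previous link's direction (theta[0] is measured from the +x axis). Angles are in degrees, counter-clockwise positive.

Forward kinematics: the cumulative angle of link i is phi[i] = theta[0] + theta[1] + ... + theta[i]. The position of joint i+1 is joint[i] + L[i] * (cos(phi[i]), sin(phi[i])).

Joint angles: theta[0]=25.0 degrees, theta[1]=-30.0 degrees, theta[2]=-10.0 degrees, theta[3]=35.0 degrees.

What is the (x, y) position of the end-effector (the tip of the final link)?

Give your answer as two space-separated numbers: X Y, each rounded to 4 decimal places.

Answer: 24.5611 4.2730

Derivation:
joint[0] = (0.0000, 0.0000)  (base)
link 0: phi[0] = 25 = 25 deg
  cos(25 deg) = 0.9063, sin(25 deg) = 0.4226
  joint[1] = (0.0000, 0.0000) + 8.5 * (0.9063, 0.4226) = (0.0000 + 7.7036, 0.0000 + 3.5923) = (7.7036, 3.5923)
link 1: phi[1] = 25 + -30 = -5 deg
  cos(-5 deg) = 0.9962, sin(-5 deg) = -0.0872
  joint[2] = (7.7036, 3.5923) + 4.8 * (0.9962, -0.0872) = (7.7036 + 4.7817, 3.5923 + -0.4183) = (12.4854, 3.1739)
link 2: phi[2] = 25 + -30 + -10 = -15 deg
  cos(-15 deg) = 0.9659, sin(-15 deg) = -0.2588
  joint[3] = (12.4854, 3.1739) + 5.4 * (0.9659, -0.2588) = (12.4854 + 5.2160, 3.1739 + -1.3976) = (17.7014, 1.7763)
link 3: phi[3] = 25 + -30 + -10 + 35 = 20 deg
  cos(20 deg) = 0.9397, sin(20 deg) = 0.3420
  joint[4] = (17.7014, 1.7763) + 7.3 * (0.9397, 0.3420) = (17.7014 + 6.8598, 1.7763 + 2.4967) = (24.5611, 4.2730)
End effector: (24.5611, 4.2730)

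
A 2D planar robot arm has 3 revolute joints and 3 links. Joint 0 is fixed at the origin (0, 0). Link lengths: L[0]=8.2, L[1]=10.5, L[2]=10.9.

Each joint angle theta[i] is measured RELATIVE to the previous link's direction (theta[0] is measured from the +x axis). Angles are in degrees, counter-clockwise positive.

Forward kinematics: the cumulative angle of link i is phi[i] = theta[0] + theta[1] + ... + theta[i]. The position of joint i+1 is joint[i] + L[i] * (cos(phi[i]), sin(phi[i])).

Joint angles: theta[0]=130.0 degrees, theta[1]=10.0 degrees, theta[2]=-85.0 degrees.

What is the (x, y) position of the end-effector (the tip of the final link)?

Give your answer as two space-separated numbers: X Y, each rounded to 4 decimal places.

joint[0] = (0.0000, 0.0000)  (base)
link 0: phi[0] = 130 = 130 deg
  cos(130 deg) = -0.6428, sin(130 deg) = 0.7660
  joint[1] = (0.0000, 0.0000) + 8.2 * (-0.6428, 0.7660) = (0.0000 + -5.2709, 0.0000 + 6.2816) = (-5.2709, 6.2816)
link 1: phi[1] = 130 + 10 = 140 deg
  cos(140 deg) = -0.7660, sin(140 deg) = 0.6428
  joint[2] = (-5.2709, 6.2816) + 10.5 * (-0.7660, 0.6428) = (-5.2709 + -8.0435, 6.2816 + 6.7493) = (-13.3143, 13.0308)
link 2: phi[2] = 130 + 10 + -85 = 55 deg
  cos(55 deg) = 0.5736, sin(55 deg) = 0.8192
  joint[3] = (-13.3143, 13.0308) + 10.9 * (0.5736, 0.8192) = (-13.3143 + 6.2520, 13.0308 + 8.9288) = (-7.0623, 21.9596)
End effector: (-7.0623, 21.9596)

Answer: -7.0623 21.9596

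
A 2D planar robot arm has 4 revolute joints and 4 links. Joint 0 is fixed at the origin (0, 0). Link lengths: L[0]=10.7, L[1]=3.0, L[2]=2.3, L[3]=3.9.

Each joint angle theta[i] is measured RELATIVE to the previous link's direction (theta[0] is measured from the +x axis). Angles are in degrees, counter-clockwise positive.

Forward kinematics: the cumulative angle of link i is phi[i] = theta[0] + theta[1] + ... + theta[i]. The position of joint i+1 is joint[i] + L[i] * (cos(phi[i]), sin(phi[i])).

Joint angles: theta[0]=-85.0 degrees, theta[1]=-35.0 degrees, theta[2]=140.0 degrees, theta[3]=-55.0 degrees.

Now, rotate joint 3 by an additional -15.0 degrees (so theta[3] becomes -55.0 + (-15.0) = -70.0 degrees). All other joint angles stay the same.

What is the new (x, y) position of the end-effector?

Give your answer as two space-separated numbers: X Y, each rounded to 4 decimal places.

joint[0] = (0.0000, 0.0000)  (base)
link 0: phi[0] = -85 = -85 deg
  cos(-85 deg) = 0.0872, sin(-85 deg) = -0.9962
  joint[1] = (0.0000, 0.0000) + 10.7 * (0.0872, -0.9962) = (0.0000 + 0.9326, 0.0000 + -10.6593) = (0.9326, -10.6593)
link 1: phi[1] = -85 + -35 = -120 deg
  cos(-120 deg) = -0.5000, sin(-120 deg) = -0.8660
  joint[2] = (0.9326, -10.6593) + 3 * (-0.5000, -0.8660) = (0.9326 + -1.5000, -10.6593 + -2.5981) = (-0.5674, -13.2574)
link 2: phi[2] = -85 + -35 + 140 = 20 deg
  cos(20 deg) = 0.9397, sin(20 deg) = 0.3420
  joint[3] = (-0.5674, -13.2574) + 2.3 * (0.9397, 0.3420) = (-0.5674 + 2.1613, -13.2574 + 0.7866) = (1.5939, -12.4707)
link 3: phi[3] = -85 + -35 + 140 + -70 = -50 deg
  cos(-50 deg) = 0.6428, sin(-50 deg) = -0.7660
  joint[4] = (1.5939, -12.4707) + 3.9 * (0.6428, -0.7660) = (1.5939 + 2.5069, -12.4707 + -2.9876) = (4.1007, -15.4583)
End effector: (4.1007, -15.4583)

Answer: 4.1007 -15.4583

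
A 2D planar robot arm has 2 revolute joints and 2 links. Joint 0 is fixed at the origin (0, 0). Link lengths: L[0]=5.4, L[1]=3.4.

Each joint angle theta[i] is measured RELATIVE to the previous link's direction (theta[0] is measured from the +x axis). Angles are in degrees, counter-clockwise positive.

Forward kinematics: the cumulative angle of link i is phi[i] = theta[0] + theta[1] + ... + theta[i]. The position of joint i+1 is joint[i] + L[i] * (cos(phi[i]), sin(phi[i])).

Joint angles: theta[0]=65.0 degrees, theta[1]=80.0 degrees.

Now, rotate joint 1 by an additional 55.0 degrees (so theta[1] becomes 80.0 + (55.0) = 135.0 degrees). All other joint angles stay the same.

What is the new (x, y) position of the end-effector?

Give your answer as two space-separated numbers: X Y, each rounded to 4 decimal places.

joint[0] = (0.0000, 0.0000)  (base)
link 0: phi[0] = 65 = 65 deg
  cos(65 deg) = 0.4226, sin(65 deg) = 0.9063
  joint[1] = (0.0000, 0.0000) + 5.4 * (0.4226, 0.9063) = (0.0000 + 2.2821, 0.0000 + 4.8941) = (2.2821, 4.8941)
link 1: phi[1] = 65 + 135 = 200 deg
  cos(200 deg) = -0.9397, sin(200 deg) = -0.3420
  joint[2] = (2.2821, 4.8941) + 3.4 * (-0.9397, -0.3420) = (2.2821 + -3.1950, 4.8941 + -1.1629) = (-0.9128, 3.7312)
End effector: (-0.9128, 3.7312)

Answer: -0.9128 3.7312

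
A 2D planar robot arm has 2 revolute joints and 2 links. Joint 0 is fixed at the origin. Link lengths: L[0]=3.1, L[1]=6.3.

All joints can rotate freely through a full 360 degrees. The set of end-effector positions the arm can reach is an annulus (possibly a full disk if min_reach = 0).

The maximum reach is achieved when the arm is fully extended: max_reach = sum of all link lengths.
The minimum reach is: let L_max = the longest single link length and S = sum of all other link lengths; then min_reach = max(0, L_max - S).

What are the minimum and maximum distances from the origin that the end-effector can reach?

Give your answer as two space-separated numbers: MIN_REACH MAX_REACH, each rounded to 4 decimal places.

Link lengths: [3.1, 6.3]
max_reach = 3.1 + 6.3 = 9.4
L_max = max([3.1, 6.3]) = 6.3
S (sum of others) = 9.4 - 6.3 = 3.1
min_reach = max(0, 6.3 - 3.1) = max(0, 3.2) = 3.2

Answer: 3.2000 9.4000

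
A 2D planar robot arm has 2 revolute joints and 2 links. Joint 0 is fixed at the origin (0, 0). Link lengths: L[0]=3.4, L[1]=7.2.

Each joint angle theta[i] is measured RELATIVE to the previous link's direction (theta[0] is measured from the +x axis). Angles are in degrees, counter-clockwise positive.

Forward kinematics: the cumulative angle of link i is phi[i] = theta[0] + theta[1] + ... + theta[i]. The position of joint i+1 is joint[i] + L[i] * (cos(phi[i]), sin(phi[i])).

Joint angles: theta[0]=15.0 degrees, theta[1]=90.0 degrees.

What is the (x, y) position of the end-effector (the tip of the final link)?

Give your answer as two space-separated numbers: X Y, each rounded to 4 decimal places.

Answer: 1.4207 7.8347

Derivation:
joint[0] = (0.0000, 0.0000)  (base)
link 0: phi[0] = 15 = 15 deg
  cos(15 deg) = 0.9659, sin(15 deg) = 0.2588
  joint[1] = (0.0000, 0.0000) + 3.4 * (0.9659, 0.2588) = (0.0000 + 3.2841, 0.0000 + 0.8800) = (3.2841, 0.8800)
link 1: phi[1] = 15 + 90 = 105 deg
  cos(105 deg) = -0.2588, sin(105 deg) = 0.9659
  joint[2] = (3.2841, 0.8800) + 7.2 * (-0.2588, 0.9659) = (3.2841 + -1.8635, 0.8800 + 6.9547) = (1.4207, 7.8347)
End effector: (1.4207, 7.8347)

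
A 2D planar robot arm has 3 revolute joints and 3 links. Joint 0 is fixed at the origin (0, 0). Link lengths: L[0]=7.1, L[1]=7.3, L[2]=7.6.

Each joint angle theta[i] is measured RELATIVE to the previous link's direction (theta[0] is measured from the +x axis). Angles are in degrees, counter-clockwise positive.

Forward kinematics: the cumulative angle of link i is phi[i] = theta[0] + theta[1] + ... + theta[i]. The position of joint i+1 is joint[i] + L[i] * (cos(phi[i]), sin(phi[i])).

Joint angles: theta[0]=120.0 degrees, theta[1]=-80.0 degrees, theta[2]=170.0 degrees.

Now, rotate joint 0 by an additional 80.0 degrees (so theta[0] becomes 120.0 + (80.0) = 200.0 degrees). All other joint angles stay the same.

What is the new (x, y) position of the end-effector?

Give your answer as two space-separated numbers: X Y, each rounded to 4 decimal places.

Answer: -7.7225 -3.2480

Derivation:
joint[0] = (0.0000, 0.0000)  (base)
link 0: phi[0] = 200 = 200 deg
  cos(200 deg) = -0.9397, sin(200 deg) = -0.3420
  joint[1] = (0.0000, 0.0000) + 7.1 * (-0.9397, -0.3420) = (0.0000 + -6.6718, 0.0000 + -2.4283) = (-6.6718, -2.4283)
link 1: phi[1] = 200 + -80 = 120 deg
  cos(120 deg) = -0.5000, sin(120 deg) = 0.8660
  joint[2] = (-6.6718, -2.4283) + 7.3 * (-0.5000, 0.8660) = (-6.6718 + -3.6500, -2.4283 + 6.3220) = (-10.3218, 3.8936)
link 2: phi[2] = 200 + -80 + 170 = 290 deg
  cos(290 deg) = 0.3420, sin(290 deg) = -0.9397
  joint[3] = (-10.3218, 3.8936) + 7.6 * (0.3420, -0.9397) = (-10.3218 + 2.5994, 3.8936 + -7.1417) = (-7.7225, -3.2480)
End effector: (-7.7225, -3.2480)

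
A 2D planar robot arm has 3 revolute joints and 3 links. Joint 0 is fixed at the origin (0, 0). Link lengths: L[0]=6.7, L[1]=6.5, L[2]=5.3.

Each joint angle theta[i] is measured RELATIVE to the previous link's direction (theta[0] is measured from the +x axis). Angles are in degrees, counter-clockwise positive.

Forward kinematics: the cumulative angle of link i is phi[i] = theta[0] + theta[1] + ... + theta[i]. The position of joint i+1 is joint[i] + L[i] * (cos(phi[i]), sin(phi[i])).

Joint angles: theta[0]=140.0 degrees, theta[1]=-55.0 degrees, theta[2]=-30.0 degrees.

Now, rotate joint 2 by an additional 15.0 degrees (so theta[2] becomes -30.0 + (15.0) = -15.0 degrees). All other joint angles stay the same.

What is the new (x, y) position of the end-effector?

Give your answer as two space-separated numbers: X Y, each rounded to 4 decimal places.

Answer: -2.7533 15.7623

Derivation:
joint[0] = (0.0000, 0.0000)  (base)
link 0: phi[0] = 140 = 140 deg
  cos(140 deg) = -0.7660, sin(140 deg) = 0.6428
  joint[1] = (0.0000, 0.0000) + 6.7 * (-0.7660, 0.6428) = (0.0000 + -5.1325, 0.0000 + 4.3067) = (-5.1325, 4.3067)
link 1: phi[1] = 140 + -55 = 85 deg
  cos(85 deg) = 0.0872, sin(85 deg) = 0.9962
  joint[2] = (-5.1325, 4.3067) + 6.5 * (0.0872, 0.9962) = (-5.1325 + 0.5665, 4.3067 + 6.4753) = (-4.5660, 10.7819)
link 2: phi[2] = 140 + -55 + -15 = 70 deg
  cos(70 deg) = 0.3420, sin(70 deg) = 0.9397
  joint[3] = (-4.5660, 10.7819) + 5.3 * (0.3420, 0.9397) = (-4.5660 + 1.8127, 10.7819 + 4.9804) = (-2.7533, 15.7623)
End effector: (-2.7533, 15.7623)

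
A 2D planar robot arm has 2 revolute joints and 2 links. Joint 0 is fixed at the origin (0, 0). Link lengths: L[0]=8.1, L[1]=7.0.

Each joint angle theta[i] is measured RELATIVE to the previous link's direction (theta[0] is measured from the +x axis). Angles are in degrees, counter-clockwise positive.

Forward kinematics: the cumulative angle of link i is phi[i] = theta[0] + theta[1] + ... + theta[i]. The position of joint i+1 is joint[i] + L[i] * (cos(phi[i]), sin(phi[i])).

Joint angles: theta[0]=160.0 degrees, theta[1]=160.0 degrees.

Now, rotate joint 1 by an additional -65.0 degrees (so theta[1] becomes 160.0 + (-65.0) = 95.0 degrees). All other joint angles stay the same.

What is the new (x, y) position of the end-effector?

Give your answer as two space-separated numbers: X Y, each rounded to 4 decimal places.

joint[0] = (0.0000, 0.0000)  (base)
link 0: phi[0] = 160 = 160 deg
  cos(160 deg) = -0.9397, sin(160 deg) = 0.3420
  joint[1] = (0.0000, 0.0000) + 8.1 * (-0.9397, 0.3420) = (0.0000 + -7.6115, 0.0000 + 2.7704) = (-7.6115, 2.7704)
link 1: phi[1] = 160 + 95 = 255 deg
  cos(255 deg) = -0.2588, sin(255 deg) = -0.9659
  joint[2] = (-7.6115, 2.7704) + 7 * (-0.2588, -0.9659) = (-7.6115 + -1.8117, 2.7704 + -6.7615) = (-9.4232, -3.9911)
End effector: (-9.4232, -3.9911)

Answer: -9.4232 -3.9911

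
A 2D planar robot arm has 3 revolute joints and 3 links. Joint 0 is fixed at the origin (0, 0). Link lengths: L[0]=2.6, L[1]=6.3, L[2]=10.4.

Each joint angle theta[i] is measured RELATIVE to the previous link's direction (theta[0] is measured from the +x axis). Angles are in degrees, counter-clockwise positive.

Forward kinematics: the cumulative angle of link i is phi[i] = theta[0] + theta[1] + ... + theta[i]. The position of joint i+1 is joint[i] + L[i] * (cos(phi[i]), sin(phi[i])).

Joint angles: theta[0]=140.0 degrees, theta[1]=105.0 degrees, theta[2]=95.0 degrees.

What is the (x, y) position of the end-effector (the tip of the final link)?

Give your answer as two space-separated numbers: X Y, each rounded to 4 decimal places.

joint[0] = (0.0000, 0.0000)  (base)
link 0: phi[0] = 140 = 140 deg
  cos(140 deg) = -0.7660, sin(140 deg) = 0.6428
  joint[1] = (0.0000, 0.0000) + 2.6 * (-0.7660, 0.6428) = (0.0000 + -1.9917, 0.0000 + 1.6712) = (-1.9917, 1.6712)
link 1: phi[1] = 140 + 105 = 245 deg
  cos(245 deg) = -0.4226, sin(245 deg) = -0.9063
  joint[2] = (-1.9917, 1.6712) + 6.3 * (-0.4226, -0.9063) = (-1.9917 + -2.6625, 1.6712 + -5.7097) = (-4.6542, -4.0385)
link 2: phi[2] = 140 + 105 + 95 = 340 deg
  cos(340 deg) = 0.9397, sin(340 deg) = -0.3420
  joint[3] = (-4.6542, -4.0385) + 10.4 * (0.9397, -0.3420) = (-4.6542 + 9.7728, -4.0385 + -3.5570) = (5.1186, -7.5955)
End effector: (5.1186, -7.5955)

Answer: 5.1186 -7.5955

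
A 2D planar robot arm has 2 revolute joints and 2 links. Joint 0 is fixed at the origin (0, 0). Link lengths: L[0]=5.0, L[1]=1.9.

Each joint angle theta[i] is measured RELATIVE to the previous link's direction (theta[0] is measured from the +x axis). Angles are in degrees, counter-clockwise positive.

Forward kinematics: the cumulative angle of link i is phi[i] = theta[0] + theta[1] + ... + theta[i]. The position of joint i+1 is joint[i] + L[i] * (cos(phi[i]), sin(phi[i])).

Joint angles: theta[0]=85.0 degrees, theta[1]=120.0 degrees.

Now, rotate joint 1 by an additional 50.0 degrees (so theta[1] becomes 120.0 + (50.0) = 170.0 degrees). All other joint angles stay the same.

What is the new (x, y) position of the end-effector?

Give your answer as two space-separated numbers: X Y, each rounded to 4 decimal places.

joint[0] = (0.0000, 0.0000)  (base)
link 0: phi[0] = 85 = 85 deg
  cos(85 deg) = 0.0872, sin(85 deg) = 0.9962
  joint[1] = (0.0000, 0.0000) + 5 * (0.0872, 0.9962) = (0.0000 + 0.4358, 0.0000 + 4.9810) = (0.4358, 4.9810)
link 1: phi[1] = 85 + 170 = 255 deg
  cos(255 deg) = -0.2588, sin(255 deg) = -0.9659
  joint[2] = (0.4358, 4.9810) + 1.9 * (-0.2588, -0.9659) = (0.4358 + -0.4918, 4.9810 + -1.8353) = (-0.0560, 3.1457)
End effector: (-0.0560, 3.1457)

Answer: -0.0560 3.1457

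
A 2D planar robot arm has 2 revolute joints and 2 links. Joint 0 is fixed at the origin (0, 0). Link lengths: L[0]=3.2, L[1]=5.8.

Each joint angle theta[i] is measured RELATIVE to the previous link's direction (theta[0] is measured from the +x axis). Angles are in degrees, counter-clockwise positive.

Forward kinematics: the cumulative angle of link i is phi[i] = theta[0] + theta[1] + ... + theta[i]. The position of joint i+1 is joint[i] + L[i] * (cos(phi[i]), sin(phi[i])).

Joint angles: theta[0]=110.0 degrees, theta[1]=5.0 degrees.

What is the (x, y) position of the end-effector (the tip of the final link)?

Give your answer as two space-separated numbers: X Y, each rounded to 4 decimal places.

joint[0] = (0.0000, 0.0000)  (base)
link 0: phi[0] = 110 = 110 deg
  cos(110 deg) = -0.3420, sin(110 deg) = 0.9397
  joint[1] = (0.0000, 0.0000) + 3.2 * (-0.3420, 0.9397) = (0.0000 + -1.0945, 0.0000 + 3.0070) = (-1.0945, 3.0070)
link 1: phi[1] = 110 + 5 = 115 deg
  cos(115 deg) = -0.4226, sin(115 deg) = 0.9063
  joint[2] = (-1.0945, 3.0070) + 5.8 * (-0.4226, 0.9063) = (-1.0945 + -2.4512, 3.0070 + 5.2566) = (-3.5457, 8.2636)
End effector: (-3.5457, 8.2636)

Answer: -3.5457 8.2636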